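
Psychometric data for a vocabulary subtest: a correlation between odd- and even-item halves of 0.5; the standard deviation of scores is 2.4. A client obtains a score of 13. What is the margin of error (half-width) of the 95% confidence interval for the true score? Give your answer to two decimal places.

2.72

Spearman-Brown: r = 2(0.5) / (1 + 0.5) = 1.000 / 1.500 ≈ 0.667
SEM = 2.400×√(1 − 0.667) ≈ 1.386
Margin = 1.96 × 1.386 ≈ 2.716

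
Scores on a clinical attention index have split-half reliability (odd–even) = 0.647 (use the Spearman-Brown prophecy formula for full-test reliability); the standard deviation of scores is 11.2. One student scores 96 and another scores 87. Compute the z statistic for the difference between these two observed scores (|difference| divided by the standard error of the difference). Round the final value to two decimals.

Spearman-Brown: r = 2(0.647) / (1 + 0.647) = 1.294 / 1.647 ≈ 0.786
SEM = 11.200 * √(1 − 0.786) = 11.200 * √0.214 ≈ 11.200 * 0.463 ≈ 5.185
SE_diff = √2 * SEM ≈ 7.333
z = 9 / 7.333 ≈ 1.227

1.23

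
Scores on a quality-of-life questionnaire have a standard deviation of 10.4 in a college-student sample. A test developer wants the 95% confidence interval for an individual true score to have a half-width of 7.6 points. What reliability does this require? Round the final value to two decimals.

Required SEM = 7.6 / 1.96 ≃ 3.8776
r = 1 − (3.8776/10.4)² ≃ 1 − 0.1390 ≃ 0.8610

0.86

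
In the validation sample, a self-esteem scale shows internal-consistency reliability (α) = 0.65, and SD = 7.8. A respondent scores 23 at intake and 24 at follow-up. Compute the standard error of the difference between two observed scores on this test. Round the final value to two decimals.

SEM = 7.800 · √(1 − 0.650) = 7.800 · √0.350 ≈ 7.800 · 0.592 ≈ 4.615
SE_diff = √2 · SEM ≈ 6.526

6.53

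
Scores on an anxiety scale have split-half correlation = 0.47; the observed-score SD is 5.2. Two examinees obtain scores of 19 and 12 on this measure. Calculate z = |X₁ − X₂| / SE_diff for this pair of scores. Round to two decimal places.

1.59

r_full = 2·0.47 / (1 + 0.47) ≈ 0.639
SEM = 5.200 * √(1 − 0.639) = 5.200 * √0.361 ≈ 5.200 * 0.600 ≈ 3.122
SE_diff = SEM * √2 ≈ 3.122 * 1.414 ≈ 4.416
z = |19 − 12| / 4.416 = 7 / 4.416 ≈ 1.585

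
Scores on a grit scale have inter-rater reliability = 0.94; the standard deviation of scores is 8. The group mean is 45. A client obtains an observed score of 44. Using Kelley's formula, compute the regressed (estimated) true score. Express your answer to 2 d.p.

T̂ = 0.940(44) + 0.060(45) ≈ 44.060

44.06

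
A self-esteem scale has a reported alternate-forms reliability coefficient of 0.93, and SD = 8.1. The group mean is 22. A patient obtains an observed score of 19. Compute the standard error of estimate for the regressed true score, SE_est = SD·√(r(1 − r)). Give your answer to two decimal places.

2.07

SE_est = 8.10000·√[r(1 − r)] ≃ 2.06669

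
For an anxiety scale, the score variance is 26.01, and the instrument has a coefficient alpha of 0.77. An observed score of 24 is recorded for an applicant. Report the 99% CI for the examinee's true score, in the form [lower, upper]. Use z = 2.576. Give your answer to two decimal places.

[17.70, 30.30]

SD = √26.01 = 5.10000
SEM = 5.10000 · √(1 − 0.77000) = 5.10000 · √0.23000 ≃ 5.10000 · 0.47958 ≃ 2.44587
Margin = 2.576 · 2.44587 ≃ 6.30057
CI = 24 ± 6.30057 → [17.69943, 30.30057]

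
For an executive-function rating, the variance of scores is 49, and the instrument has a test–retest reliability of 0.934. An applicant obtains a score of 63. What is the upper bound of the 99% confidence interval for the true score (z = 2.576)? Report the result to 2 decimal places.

67.63

SD = √49 = 7.00000
SEM = 7.00000*√(1 − 0.93400) ≈ 1.79833
2.576 * SEM ≈ 4.63250
Upper limit = 63 + 4.63250 ≈ 67.63250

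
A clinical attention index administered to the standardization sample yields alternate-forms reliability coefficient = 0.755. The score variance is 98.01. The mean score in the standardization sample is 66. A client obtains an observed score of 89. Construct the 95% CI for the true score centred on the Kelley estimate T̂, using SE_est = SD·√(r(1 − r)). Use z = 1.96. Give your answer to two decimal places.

σ = 98.01^(1/2) = 9.90000
T̂ = 0.75500(89) + 0.24500(66) ≈ 83.36500
SE_est = SD × √(r(1 − r)) = 9.90000 × √0.18498 ≈ 9.90000 × 0.43009 ≈ 4.25786
CI = 83.36500 ± 1.96 × 4.25786 → [75.01959, 91.71041]

[75.02, 91.71]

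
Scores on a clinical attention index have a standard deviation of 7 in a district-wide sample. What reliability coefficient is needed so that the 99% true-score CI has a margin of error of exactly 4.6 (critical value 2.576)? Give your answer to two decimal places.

SEM needed = half-width / z = 4.6/2.576 ≃ 1.7857
Required reliability = 1 − (SEM/SD)² = 1 − 0.0651 ≃ 0.9349

0.93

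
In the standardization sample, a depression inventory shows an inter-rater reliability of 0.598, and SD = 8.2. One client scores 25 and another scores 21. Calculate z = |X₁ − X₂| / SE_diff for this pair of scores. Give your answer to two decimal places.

0.54

SEM = 8.2000 × √(1 − 0.5980) = 8.2000 × √0.4020 ≈ 8.2000 × 0.6340 ≈ 5.1991
Standard error of the difference = 5.1991·√2 ≈ 7.3526
z = |25 − 21| / 7.3526 = 4 / 7.3526 ≈ 0.5440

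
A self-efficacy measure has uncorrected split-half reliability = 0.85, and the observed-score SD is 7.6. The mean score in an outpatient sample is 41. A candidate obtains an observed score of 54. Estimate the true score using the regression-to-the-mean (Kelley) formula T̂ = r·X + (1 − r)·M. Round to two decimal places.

r_full = 2·0.85 / (1 + 0.85) ≃ 0.91892
T̂ = r·X + (1 − r)·M = 0.91892·54 + 0.08108·41 ≃ 49.62162 + 3.32432 ≃ 52.94595

52.95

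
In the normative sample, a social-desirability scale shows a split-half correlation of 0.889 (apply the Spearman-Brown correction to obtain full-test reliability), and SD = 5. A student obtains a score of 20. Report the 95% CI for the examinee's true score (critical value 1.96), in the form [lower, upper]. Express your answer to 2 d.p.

[17.62, 22.38]

r_full = 2·0.889 / (1 + 0.889) ≈ 0.94124
SEM = 5.00000 · √(1 − 0.94124) = 5.00000 · √0.05876 ≈ 5.00000 · 0.24241 ≈ 1.21204
Half-width = 1.96·1.21204 ≈ 2.37559
CI = 20 ± 2.37559 → [17.62441, 22.37559]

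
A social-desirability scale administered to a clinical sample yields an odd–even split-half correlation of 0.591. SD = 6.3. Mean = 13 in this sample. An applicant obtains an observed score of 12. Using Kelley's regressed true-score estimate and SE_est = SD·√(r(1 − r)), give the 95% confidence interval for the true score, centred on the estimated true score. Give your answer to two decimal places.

[6.86, 17.65]

r_full = 2·0.591 / (1 + 0.591) ≃ 0.743
T̂ = r·X + (1 − r)·M = 0.743·12 + 0.257·13 ≃ 8.915 + 3.342 ≃ 12.257
SE_est = SD · √(r(1 − r)) = 6.300 · √0.191 ≃ 6.300 · 0.437 ≃ 2.753
95% CI: 12.257 ± 5.396 ≃ (6.861, 17.653)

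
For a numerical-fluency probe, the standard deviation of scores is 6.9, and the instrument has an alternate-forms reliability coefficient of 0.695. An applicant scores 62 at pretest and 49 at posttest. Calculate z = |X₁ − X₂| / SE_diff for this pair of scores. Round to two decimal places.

SEM = 6.90000·√(1 − 0.69500) ≈ 3.81065
SE_diff = SEM · √2 ≈ 3.81065 · 1.41421 ≈ 5.38907
z = |62 − 49| / 5.38907 = 13 / 5.38907 ≈ 2.41229

2.41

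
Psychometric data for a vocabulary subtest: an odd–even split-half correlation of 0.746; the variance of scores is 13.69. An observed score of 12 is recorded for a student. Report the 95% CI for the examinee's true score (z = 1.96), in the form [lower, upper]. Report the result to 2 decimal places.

SD = √13.69 ≈ 3.70000
r_full = 2·0.746 / (1 + 0.746) ≈ 0.85452
SEM = 3.70000×√(1 − 0.85452) ≈ 1.41123
Margin = 1.96 × 1.41123 ≈ 2.76600
Interval: (9.23400, 14.76600)

[9.23, 14.77]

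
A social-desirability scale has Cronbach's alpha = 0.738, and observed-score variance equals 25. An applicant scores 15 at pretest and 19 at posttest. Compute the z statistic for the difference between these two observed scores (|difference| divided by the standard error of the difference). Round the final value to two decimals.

SD = √25 = 5.00000
SEM = 5.00000 * √(1 − 0.73800) = 5.00000 * √0.26200 ≈ 5.00000 * 0.51186 ≈ 2.55930
Standard error of the difference = 2.55930·√2 ≈ 3.61939
z = |15 − 19| / 3.61939 = 4 / 3.61939 ≈ 1.10516

1.11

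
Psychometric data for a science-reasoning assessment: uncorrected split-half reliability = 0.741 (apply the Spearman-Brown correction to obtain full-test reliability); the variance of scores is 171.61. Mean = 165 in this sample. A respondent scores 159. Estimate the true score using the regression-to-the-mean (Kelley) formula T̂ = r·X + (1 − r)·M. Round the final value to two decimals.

Full-length reliability (Spearman-Brown) = 2(0.741)/(1+0.741) ≈ 0.851
T̂ = 0.851(159) + 0.149(165) ≈ 159.893

159.89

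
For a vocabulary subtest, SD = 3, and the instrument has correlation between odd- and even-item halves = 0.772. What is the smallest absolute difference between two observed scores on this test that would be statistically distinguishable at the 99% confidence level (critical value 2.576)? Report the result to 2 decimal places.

Full-length reliability (Spearman-Brown) = 2(0.772)/(1+0.772) ≈ 0.87133
SEM = 3.00000 · √(1 − 0.87133) = 3.00000 · √0.12867 ≈ 3.00000 · 0.35870 ≈ 1.07611
SE_diff = SEM · √2 ≈ 1.07611 · 1.41421 ≈ 1.52185
Minimum reliable difference = 2.576 · SE_diff ≈ 2.576 · 1.52185 ≈ 3.92029

3.92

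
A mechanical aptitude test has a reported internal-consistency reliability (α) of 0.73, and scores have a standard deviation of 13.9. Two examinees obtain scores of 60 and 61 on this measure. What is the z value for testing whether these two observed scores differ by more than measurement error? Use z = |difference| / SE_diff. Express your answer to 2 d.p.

0.10

SEM = 13.900*√(1 − 0.730) ≈ 7.223
SE_diff = SEM * √2 ≈ 7.223 * 1.414 ≈ 10.214
z = 1 / 10.214 ≈ 0.098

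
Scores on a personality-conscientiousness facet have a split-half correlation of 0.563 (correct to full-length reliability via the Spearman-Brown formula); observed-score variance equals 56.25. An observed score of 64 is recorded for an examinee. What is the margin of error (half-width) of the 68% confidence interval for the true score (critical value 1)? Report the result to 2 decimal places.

σ = 56.25^(1/2) = 7.50000
Spearman-Brown: r = 2(0.563) / (1 + 0.563) = 1.12600 / 1.56300 ≃ 0.72041
SEM = 7.50000 · √(1 − 0.72041) = 7.50000 · √0.27959 ≃ 7.50000 · 0.52876 ≃ 3.96572
1 · SEM ≃ 3.96572

3.97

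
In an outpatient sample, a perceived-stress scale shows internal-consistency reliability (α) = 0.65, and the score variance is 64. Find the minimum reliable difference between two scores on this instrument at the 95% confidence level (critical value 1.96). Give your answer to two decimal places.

13.12

SD = √64 = 8.0000
The standard error of measurement is 8.0000·√(1 − 0.6500) ≈ 8.0000·0.5916 ≈ 4.7329.
SE_diff = √2 · SEM ≈ 6.6933
Smallest detectable difference = 1.96·6.6933 ≈ 13.1188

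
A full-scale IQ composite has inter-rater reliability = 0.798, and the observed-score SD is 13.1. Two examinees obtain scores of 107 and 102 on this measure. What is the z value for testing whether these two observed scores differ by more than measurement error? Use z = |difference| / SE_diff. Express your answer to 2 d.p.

0.60

The standard error of measurement is 13.10000*√(1 − 0.79800) ≈ 13.10000*0.44944 ≈ 5.88772.
Standard error of the difference = 5.88772·√2 ≈ 8.32649
z = |107 − 102| / 8.32649 = 5 / 8.32649 ≈ 0.60049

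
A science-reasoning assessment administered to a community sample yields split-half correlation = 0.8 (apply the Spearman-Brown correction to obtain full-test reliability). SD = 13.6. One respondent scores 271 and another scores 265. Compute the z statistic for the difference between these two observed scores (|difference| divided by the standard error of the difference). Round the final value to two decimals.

0.94

r_full = 2·0.8 / (1 + 0.8) ≈ 0.8889
SEM = 13.6000 * √(1 − 0.8889) = 13.6000 * √0.1111 ≈ 13.6000 * 0.3333 ≈ 4.5333
SE_diff = √2 * SEM ≈ 6.4111
z = 6 / 6.4111 ≈ 0.9359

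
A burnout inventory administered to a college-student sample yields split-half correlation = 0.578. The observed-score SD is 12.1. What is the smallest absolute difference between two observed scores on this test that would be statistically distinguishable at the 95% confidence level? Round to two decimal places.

17.34

Spearman-Brown: r = 2(0.578) / (1 + 0.578) = 1.156 / 1.578 ≈ 0.733
SEM = 12.100 · √(1 − 0.733) = 12.100 · √0.267 ≈ 12.100 · 0.517 ≈ 6.257
SE_diff = SEM · √2 ≈ 6.257 · 1.414 ≈ 8.849
Smallest detectable difference = 1.96·8.849 ≈ 17.344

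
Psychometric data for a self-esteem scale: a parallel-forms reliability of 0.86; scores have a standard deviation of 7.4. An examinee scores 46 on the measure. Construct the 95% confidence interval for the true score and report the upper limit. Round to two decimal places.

SEM = 7.4000·√(1 − 0.8600) ≃ 2.7688
Margin = 1.96 · 2.7688 ≃ 5.4269
Upper bound: 46 + 5.4269 = 51.4269

51.43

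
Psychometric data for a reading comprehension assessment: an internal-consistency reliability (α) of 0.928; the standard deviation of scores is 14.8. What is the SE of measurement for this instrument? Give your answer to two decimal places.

3.97

SEM = 14.8000×√(1 − 0.9280) ≈ 3.9713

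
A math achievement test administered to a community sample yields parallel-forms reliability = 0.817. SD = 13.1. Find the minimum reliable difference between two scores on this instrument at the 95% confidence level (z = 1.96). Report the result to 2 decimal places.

15.53

SEM = 13.1000*√(1 − 0.8170) ≈ 5.6040
SE_diff = SEM * √2 ≈ 5.6040 * 1.4142 ≈ 7.9252
Minimum reliable difference = 1.96 * SE_diff ≈ 1.96 * 7.9252 ≈ 15.5334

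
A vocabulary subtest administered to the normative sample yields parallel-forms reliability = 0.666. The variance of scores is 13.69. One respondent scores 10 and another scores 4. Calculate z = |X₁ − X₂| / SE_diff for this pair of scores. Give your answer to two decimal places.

SD = √13.69 ≈ 3.7000
The standard error of measurement is 3.7000·√(1 − 0.6660) ≈ 3.7000·0.5779 ≈ 2.1383.
Standard error of the difference = 2.1383·√2 ≈ 3.0241
z = |10 − 4| / 3.0241 = 6 / 3.0241 ≈ 1.9841

1.98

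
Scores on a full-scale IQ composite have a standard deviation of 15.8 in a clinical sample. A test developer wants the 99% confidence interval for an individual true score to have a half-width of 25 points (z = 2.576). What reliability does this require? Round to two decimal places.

Required SEM = 25 / 2.576 ≃ 9.705
r = 1 − (9.705/15.8)² ≃ 1 − 0.377 ≃ 0.623

0.62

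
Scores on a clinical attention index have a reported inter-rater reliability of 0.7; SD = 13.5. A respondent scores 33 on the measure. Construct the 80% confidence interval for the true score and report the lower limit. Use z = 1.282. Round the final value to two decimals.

The standard error of measurement is 13.500·√(1 − 0.700) ≈ 13.500·0.548 ≈ 7.394.
Margin = 1.282 · 7.394 ≈ 9.479
Lower bound: 33 − 9.479 = 23.521

23.52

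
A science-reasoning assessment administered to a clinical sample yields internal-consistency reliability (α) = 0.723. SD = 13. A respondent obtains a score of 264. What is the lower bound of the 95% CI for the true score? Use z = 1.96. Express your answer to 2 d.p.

250.59

SEM = 13.0000 * √(1 − 0.7230) = 13.0000 * √0.2770 ≈ 13.0000 * 0.5263 ≈ 6.8420
Margin = 1.96 * 6.8420 ≈ 13.4103
Lower bound: 264 − 13.4103 = 250.5897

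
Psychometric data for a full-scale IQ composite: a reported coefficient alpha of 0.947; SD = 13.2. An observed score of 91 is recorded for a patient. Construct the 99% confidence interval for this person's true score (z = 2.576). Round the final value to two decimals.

The standard error of measurement is 13.20000*√(1 − 0.94700) ≃ 13.20000*0.23022 ≃ 3.03887.
Half-width = 2.576*3.03887 ≃ 7.82812
CI = 91 ± 7.82812 → [83.17188, 98.82812]

[83.17, 98.83]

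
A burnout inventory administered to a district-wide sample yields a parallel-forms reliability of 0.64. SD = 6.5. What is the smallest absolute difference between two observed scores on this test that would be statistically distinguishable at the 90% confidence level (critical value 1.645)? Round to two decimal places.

SEM = 6.500 · √(1 − 0.640) = 6.500 · √0.360 ≈ 6.500 · 0.600 ≈ 3.900
SE_diff = √2 · SEM ≈ 5.515
Minimum reliable difference = 1.645 · SE_diff ≈ 1.645 · 5.515 ≈ 9.073

9.07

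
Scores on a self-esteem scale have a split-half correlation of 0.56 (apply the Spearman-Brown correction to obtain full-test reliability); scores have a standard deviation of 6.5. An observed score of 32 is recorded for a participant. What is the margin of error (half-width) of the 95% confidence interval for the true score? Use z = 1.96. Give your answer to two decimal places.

Spearman-Brown: r = 2(0.56) / (1 + 0.56) = 1.120 / 1.560 ≈ 0.718
SEM = 6.500 * √(1 − 0.718) = 6.500 * √0.282 ≈ 6.500 * 0.531 ≈ 3.452
Half-width = 1.96*3.452 ≈ 6.766

6.77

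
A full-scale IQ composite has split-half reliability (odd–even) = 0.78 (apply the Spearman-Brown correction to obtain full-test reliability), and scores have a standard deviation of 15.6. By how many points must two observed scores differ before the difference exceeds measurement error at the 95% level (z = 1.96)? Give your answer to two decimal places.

15.20

r_full = 2·0.78 / (1 + 0.78) ≃ 0.8764
SEM = 15.6000×√(1 − 0.8764) ≃ 5.4844
Standard error of the difference = 5.4844·√2 ≃ 7.7561
Smallest detectable difference = 1.96×7.7561 ≃ 15.2019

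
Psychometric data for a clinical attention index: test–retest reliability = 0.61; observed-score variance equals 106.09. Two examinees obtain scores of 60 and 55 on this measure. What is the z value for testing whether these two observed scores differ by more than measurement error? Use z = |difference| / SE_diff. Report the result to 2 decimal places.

SD = √106.09 ≈ 10.3000
SEM = 10.3000 * √(1 − 0.6100) = 10.3000 * √0.3900 ≈ 10.3000 * 0.6245 ≈ 6.4323
SE_diff = SEM * √2 ≈ 6.4323 * 1.4142 ≈ 9.0967
z = |60 − 55| / 9.0967 = 5 / 9.0967 ≈ 0.5496

0.55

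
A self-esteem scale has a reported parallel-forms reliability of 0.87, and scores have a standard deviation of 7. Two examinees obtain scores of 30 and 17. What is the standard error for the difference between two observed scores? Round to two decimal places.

3.57

SEM = 7.00000·√(1 − 0.87000) ≈ 2.52389
Standard error of the difference = 2.52389·√2 ≈ 3.56931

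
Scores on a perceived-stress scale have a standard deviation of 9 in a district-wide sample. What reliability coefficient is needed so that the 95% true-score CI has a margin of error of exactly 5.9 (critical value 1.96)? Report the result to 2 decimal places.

SEM needed = half-width / z = 5.9/1.96 ≃ 3.0102
Required reliability = 1 − (SEM/SD)² = 1 − 0.1119 ≃ 0.8881

0.89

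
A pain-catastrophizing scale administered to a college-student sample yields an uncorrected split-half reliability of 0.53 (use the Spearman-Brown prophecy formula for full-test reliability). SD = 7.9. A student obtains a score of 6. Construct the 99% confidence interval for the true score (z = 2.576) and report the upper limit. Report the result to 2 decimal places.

17.28

Spearman-Brown: r = 2(0.53) / (1 + 0.53) = 1.06000 / 1.53000 ≃ 0.69281
SEM = 7.90000 * √(1 − 0.69281) = 7.90000 * √0.30719 ≃ 7.90000 * 0.55425 ≃ 4.37855
2.576 * SEM ≃ 11.27914
Upper limit = 6 + 11.27914 ≃ 17.27914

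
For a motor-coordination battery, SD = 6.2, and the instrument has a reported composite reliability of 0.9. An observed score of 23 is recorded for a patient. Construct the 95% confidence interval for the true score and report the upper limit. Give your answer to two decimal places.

SEM = 6.200×√(1 − 0.900) ≃ 1.961
Margin = 1.96 × 1.961 ≃ 3.843
Upper limit = 23 + 3.843 ≃ 26.843

26.84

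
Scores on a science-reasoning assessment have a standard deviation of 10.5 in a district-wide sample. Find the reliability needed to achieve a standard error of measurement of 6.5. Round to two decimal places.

0.62

r = 1 − (6.500/10.5)² ≈ 1 − 0.383 ≈ 0.617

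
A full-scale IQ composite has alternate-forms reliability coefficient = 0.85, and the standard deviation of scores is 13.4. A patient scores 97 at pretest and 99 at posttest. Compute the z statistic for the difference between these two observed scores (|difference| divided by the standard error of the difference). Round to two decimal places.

0.27

SEM = 13.4000 × √(1 − 0.8500) = 13.4000 × √0.1500 ≃ 13.4000 × 0.3873 ≃ 5.1898
SE_diff = √2 × SEM ≃ 7.3395
z = |97 − 99| / 7.3395 = 2 / 7.3395 ≃ 0.2725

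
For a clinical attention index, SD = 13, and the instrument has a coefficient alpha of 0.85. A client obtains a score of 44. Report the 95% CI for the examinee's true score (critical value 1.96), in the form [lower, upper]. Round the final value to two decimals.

[34.13, 53.87]

The standard error of measurement is 13.0000·√(1 − 0.8500) ≈ 13.0000·0.3873 ≈ 5.0349.
1.96 · SEM ≈ 9.8684
95% CI: 44 ± 9.8684 = [34.1316, 53.8684]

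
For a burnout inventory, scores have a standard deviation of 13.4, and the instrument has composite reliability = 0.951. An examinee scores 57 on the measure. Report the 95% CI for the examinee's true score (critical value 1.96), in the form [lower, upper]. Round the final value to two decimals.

The standard error of measurement is 13.400·√(1 − 0.951) ≈ 13.400·0.221 ≈ 2.966.
Half-width = 1.96·2.966 ≈ 5.814
95% CI: 57 ± 5.814 = [51.186, 62.814]

[51.19, 62.81]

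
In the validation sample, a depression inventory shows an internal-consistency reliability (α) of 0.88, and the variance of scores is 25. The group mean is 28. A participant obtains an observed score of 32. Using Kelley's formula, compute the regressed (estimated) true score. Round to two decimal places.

T̂ = 0.880(32) + 0.120(28) ≈ 31.520

31.52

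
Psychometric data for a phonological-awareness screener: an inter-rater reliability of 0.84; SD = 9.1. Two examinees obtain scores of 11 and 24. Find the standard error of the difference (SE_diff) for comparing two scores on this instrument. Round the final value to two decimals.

5.15

SEM = 9.1000 × √(1 − 0.8400) = 9.1000 × √0.1600 ≈ 9.1000 × 0.4000 ≈ 3.6400
Standard error of the difference = 3.6400·√2 ≈ 5.1477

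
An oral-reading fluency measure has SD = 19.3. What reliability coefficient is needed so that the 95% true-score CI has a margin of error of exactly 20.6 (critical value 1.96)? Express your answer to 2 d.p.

Required SEM = 20.6 / 1.96 ≈ 10.5102
r = 1 − (SEM / SD)² = 1 − (10.5102 / 19.3)² ≈ 1 − 0.2966 ≈ 0.7034

0.70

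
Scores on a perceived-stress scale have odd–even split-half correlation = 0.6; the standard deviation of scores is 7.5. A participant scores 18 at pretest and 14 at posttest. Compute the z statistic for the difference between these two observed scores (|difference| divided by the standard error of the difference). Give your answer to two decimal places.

0.75

Full-length reliability (Spearman-Brown) = 2(0.6)/(1+0.6) ≈ 0.75000
The standard error of measurement is 7.50000*√(1 − 0.75000) ≈ 7.50000*0.50000 ≈ 3.75000.
Standard error of the difference = 3.75000·√2 ≈ 5.30330
z = |18 − 14| / 5.30330 = 4 / 5.30330 ≈ 0.75425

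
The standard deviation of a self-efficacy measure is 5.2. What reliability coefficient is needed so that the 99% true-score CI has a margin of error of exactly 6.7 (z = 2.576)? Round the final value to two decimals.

0.75

Required SEM = 6.7 / 2.576 ≈ 2.6009
r = 1 − (2.6009/5.2)² ≈ 1 − 0.2502 ≈ 0.7498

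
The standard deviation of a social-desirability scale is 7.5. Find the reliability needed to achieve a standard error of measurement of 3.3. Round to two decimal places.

r = 1 − (3.300/7.5)² ≈ 1 − 0.194 ≈ 0.806

0.81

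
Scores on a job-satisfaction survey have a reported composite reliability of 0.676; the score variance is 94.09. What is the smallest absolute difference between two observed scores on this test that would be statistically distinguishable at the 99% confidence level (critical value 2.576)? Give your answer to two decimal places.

20.11

SD = √94.09 = 9.70000
SEM = 9.70000 · √(1 − 0.67600) = 9.70000 · √0.32400 ≃ 9.70000 · 0.56921 ≃ 5.52134
SE_diff = √2 · SEM ≃ 7.80835
Minimum reliable difference = 2.576 · SE_diff ≃ 2.576 · 7.80835 ≃ 20.11431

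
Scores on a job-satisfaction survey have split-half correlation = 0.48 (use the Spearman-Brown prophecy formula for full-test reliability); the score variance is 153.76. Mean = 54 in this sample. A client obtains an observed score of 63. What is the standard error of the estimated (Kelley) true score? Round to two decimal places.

5.92

σ = 153.76^(1/2) = 12.4000
Spearman-Brown: r = 2(0.48) / (1 + 0.48) = 0.9600 / 1.4800 ≈ 0.6486
SE_est = SD · √(r(1 − r)) = 12.4000 · √0.2279 ≈ 12.4000 · 0.4774 ≈ 5.9197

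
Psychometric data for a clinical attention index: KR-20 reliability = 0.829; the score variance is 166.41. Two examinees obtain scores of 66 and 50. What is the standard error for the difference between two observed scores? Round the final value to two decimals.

SD = √166.41 ≈ 12.9000
The standard error of measurement is 12.9000·√(1 − 0.8290) ≈ 12.9000·0.4135 ≈ 5.3344.
SE_diff = SEM · √2 ≈ 5.3344 · 1.4142 ≈ 7.5440

7.54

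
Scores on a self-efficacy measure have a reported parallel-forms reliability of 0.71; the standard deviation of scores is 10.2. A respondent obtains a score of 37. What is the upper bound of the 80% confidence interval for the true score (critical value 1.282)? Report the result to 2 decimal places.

SEM = 10.200 * √(1 − 0.710) = 10.200 * √0.290 ≈ 10.200 * 0.539 ≈ 5.493
1.282 * SEM ≈ 7.042
Upper limit = 37 + 7.042 ≈ 44.042

44.04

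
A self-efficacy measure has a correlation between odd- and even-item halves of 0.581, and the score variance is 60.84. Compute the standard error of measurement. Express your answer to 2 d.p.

4.02

SD = √60.84 ≈ 7.8000
Full-length reliability (Spearman-Brown) = 2(0.581)/(1+0.581) ≈ 0.7350
The standard error of measurement is 7.8000*√(1 − 0.7350) ≈ 7.8000*0.5148 ≈ 4.0155.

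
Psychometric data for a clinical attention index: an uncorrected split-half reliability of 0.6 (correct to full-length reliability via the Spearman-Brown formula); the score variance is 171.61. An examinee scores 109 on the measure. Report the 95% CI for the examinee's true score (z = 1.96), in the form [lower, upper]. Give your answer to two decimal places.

[96.16, 121.84]

SD = √171.61 ≈ 13.1000
Spearman-Brown: r = 2(0.6) / (1 + 0.6) = 1.2000 / 1.6000 ≈ 0.7500
The standard error of measurement is 13.1000×√(1 − 0.7500) ≈ 13.1000×0.5000 ≈ 6.5500.
1.96 × SEM ≈ 12.8380
CI = 109 ± 12.8380 → [96.1620, 121.8380]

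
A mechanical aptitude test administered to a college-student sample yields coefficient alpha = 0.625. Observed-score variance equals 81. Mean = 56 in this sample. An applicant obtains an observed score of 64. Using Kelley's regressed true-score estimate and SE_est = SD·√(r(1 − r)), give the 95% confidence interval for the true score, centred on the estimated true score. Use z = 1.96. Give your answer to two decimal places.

[52.46, 69.54]

SD = √81 ≃ 9.000
T̂ = r·X + (1 − r)·M = 0.625×64 + 0.375×56 = 40.000 + 21.000 ≃ 61.000
SE_est = 9.000·√[r(1 − r)] ≃ 4.357
CI = 61.000 ± 1.96 × 4.357 → [52.460, 69.540]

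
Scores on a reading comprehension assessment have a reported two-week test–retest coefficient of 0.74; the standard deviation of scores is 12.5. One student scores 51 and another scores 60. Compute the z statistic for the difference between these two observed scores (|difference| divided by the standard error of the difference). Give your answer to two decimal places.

1.00

SEM = 12.5000 · √(1 − 0.7400) = 12.5000 · √0.2600 ≈ 12.5000 · 0.5099 ≈ 6.3738
Standard error of the difference = 6.3738·√2 ≈ 9.0139
z = 9 / 9.0139 ≈ 0.9985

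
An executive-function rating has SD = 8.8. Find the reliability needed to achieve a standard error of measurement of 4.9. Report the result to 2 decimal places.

0.69

r = 1 − (SEM / SD)² = 1 − (4.900 / 8.8)² ≈ 1 − 0.310 ≈ 0.690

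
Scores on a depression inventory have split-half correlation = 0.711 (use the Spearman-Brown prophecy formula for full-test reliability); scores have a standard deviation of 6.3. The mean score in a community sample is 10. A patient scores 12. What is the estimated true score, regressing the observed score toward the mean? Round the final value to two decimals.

11.66

Spearman-Brown: r = 2(0.711) / (1 + 0.711) = 1.4220 / 1.7110 ≈ 0.8311
Estimated true score = 0.8311·12 + (1 − 0.8311)·10 ≈ 11.6622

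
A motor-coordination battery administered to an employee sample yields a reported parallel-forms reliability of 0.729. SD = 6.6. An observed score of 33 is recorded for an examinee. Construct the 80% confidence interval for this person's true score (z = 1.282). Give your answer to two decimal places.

[28.60, 37.40]

SEM = 6.6000 × √(1 − 0.7290) = 6.6000 × √0.2710 ≃ 6.6000 × 0.5206 ≃ 3.4358
Margin = 1.282 × 3.4358 ≃ 4.4047
CI = 33 ± 4.4047 → [28.5953, 37.4047]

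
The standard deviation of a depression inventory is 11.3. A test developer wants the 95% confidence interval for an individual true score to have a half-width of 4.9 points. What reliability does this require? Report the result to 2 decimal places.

0.95

Required SEM = 4.9 / 1.96 ≈ 2.500
Required reliability = 1 − (SEM/SD)² = 1 − 0.049 ≈ 0.951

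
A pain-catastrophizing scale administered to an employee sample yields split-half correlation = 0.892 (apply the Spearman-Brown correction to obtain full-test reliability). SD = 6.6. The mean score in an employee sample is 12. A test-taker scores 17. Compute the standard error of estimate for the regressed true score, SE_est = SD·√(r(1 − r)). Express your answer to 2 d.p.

Spearman-Brown: r = 2(0.892) / (1 + 0.892) = 1.7840 / 1.8920 ≈ 0.9429
SE_est = 6.6000·√[r(1 − r)] ≈ 1.5312

1.53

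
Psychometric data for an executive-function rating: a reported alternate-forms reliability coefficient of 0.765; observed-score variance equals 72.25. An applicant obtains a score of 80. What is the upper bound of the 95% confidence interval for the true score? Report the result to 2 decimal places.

88.08

SD = √72.25 = 8.500
SEM = 8.500×√(1 − 0.765) ≃ 4.121
Margin = 1.96 × 4.121 ≃ 8.076
Upper bound: 80 + 8.076 = 88.076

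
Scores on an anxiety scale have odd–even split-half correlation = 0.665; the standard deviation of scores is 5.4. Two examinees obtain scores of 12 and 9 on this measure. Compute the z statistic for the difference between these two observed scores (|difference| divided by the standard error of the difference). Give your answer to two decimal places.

0.88

Spearman-Brown: r = 2(0.665) / (1 + 0.665) = 1.330 / 1.665 ≈ 0.799
SEM = 5.400 × √(1 − 0.799) = 5.400 × √0.201 ≈ 5.400 × 0.449 ≈ 2.422
SE_diff = √2 × SEM ≈ 3.426
z = 3 / 3.426 ≈ 0.876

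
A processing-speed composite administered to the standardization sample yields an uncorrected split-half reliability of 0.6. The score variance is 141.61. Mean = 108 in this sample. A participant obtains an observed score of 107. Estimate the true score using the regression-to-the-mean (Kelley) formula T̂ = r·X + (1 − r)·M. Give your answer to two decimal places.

Spearman-Brown: r = 2(0.6) / (1 + 0.6) = 1.200 / 1.600 ≈ 0.750
Estimated true score = 0.750·107 + (1 − 0.750)·108 ≈ 107.250

107.25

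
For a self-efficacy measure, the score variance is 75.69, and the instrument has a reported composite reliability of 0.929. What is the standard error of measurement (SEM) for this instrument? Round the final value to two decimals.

2.32

SD = √75.69 = 8.7000
SEM = 8.7000 · √(1 − 0.9290) = 8.7000 · √0.0710 ≈ 8.7000 · 0.2665 ≈ 2.3182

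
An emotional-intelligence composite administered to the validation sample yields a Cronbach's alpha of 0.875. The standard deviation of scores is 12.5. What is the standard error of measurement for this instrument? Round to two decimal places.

SEM = 12.5000 × √(1 − 0.8750) = 12.5000 × √0.1250 ≈ 12.5000 × 0.3536 ≈ 4.4194

4.42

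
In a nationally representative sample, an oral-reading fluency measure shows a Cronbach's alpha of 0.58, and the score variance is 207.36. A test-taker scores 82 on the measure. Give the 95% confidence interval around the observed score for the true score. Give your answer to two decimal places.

SD = √207.36 ≃ 14.400
The standard error of measurement is 14.400×√(1 − 0.580) ≃ 14.400×0.648 ≃ 9.332.
1.96 × SEM ≃ 18.291
95% CI: 82 ± 18.291 = [63.709, 100.291]

[63.71, 100.29]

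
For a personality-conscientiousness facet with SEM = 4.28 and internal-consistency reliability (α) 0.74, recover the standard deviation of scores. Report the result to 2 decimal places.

SD = SEM / √(1 − r) = 4.28 / √0.26000 ≈ 4.28 / 0.50990 ≈ 8.39377

8.39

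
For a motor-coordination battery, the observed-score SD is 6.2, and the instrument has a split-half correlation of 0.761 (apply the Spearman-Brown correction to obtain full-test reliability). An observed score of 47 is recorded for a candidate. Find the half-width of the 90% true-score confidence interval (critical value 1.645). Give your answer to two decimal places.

Full-length reliability (Spearman-Brown) = 2(0.761)/(1+0.761) ≈ 0.86428
SEM = 6.20000·√(1 − 0.86428) ≈ 2.28408
Margin = 1.645 · 2.28408 ≈ 3.75731

3.76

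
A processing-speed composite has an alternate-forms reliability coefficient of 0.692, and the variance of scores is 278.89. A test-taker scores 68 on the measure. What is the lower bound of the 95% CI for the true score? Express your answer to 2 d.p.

σ = 278.89^(1/2) = 16.7000
SEM = 16.7000 * √(1 − 0.6920) = 16.7000 * √0.3080 ≈ 16.7000 * 0.5550 ≈ 9.2681
Margin = 1.96 * 9.2681 ≈ 18.1655
Lower bound: 68 − 18.1655 = 49.8345

49.83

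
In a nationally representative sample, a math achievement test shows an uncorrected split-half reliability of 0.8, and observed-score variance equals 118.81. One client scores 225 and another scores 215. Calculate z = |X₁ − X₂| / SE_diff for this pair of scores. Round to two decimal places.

SD = √118.81 ≈ 10.90000
Full-length reliability (Spearman-Brown) = 2(0.8)/(1+0.8) ≈ 0.88889
The standard error of measurement is 10.90000·√(1 − 0.88889) ≈ 10.90000·0.33333 ≈ 3.63333.
SE_diff = √2 · SEM ≈ 5.13831
z = 10 / 5.13831 ≈ 1.94617

1.95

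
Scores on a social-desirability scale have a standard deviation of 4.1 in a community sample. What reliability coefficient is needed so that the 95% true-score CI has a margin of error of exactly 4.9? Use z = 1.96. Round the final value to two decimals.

Required SEM = 4.9 / 1.96 ≃ 2.50000
Required reliability = 1 − (SEM/SD)² = 1 − 0.37180 ≃ 0.62820

0.63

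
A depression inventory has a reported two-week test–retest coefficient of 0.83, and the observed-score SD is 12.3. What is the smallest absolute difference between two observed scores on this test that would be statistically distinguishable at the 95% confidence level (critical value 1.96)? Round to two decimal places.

SEM = 12.300 × √(1 − 0.830) = 12.300 × √0.170 ≃ 12.300 × 0.412 ≃ 5.071
SE_diff = SEM × √2 ≃ 5.071 × 1.414 ≃ 7.172
Minimum reliable difference = 1.96 × SE_diff ≃ 1.96 × 7.172 ≃ 14.057

14.06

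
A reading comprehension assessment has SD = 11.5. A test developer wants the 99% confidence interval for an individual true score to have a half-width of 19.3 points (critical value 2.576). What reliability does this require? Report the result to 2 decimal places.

0.58

SEM needed = half-width / z = 19.3/2.576 ≃ 7.49224
r = 1 − (SEM / SD)² = 1 − (7.49224 / 11.5)² ≃ 1 − 0.42445 ≃ 0.57555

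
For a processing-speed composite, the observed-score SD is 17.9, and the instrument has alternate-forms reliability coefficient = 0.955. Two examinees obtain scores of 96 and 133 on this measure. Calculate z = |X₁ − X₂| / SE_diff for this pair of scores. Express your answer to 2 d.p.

6.89

SEM = 17.9000 × √(1 − 0.9550) = 17.9000 × √0.0450 ≃ 17.9000 × 0.2121 ≃ 3.7972
SE_diff = √2 × SEM ≃ 5.3700
z = |96 − 133| / 5.3700 = 37 / 5.3700 ≃ 6.8901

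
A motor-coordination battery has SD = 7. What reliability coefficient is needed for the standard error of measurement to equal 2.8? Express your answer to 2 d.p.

0.84

Required reliability = 1 − (SEM/SD)² = 1 − 0.160 ≈ 0.840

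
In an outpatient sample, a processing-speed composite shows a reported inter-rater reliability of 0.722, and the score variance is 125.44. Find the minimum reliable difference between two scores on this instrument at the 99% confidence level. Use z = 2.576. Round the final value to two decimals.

21.51

σ = 125.44^(1/2) = 11.200
The standard error of measurement is 11.200×√(1 − 0.722) ≃ 11.200×0.527 ≃ 5.905.
Standard error of the difference = 5.905·√2 ≃ 8.351
Smallest detectable difference = 2.576×8.351 ≃ 21.513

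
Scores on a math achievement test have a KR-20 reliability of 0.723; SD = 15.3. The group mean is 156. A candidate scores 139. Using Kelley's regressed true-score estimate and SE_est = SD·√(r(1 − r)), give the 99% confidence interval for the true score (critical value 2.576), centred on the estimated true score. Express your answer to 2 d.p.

T̂ = r·X + (1 − r)·M = 0.7230×139 + 0.2770×156 = 100.4970 + 43.2120 ≈ 143.7090
SE_est = SD × √(r(1 − r)) = 15.3000 × √0.2003 ≈ 15.3000 × 0.4475 ≈ 6.8470
99% CI: 143.7090 ± 17.6379 ≈ (126.0711, 161.3469)

[126.07, 161.35]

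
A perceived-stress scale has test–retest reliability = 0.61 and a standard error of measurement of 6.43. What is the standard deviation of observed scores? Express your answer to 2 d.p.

SD = 6.43 / √(1 − 0.61) ≈ 10.296

10.30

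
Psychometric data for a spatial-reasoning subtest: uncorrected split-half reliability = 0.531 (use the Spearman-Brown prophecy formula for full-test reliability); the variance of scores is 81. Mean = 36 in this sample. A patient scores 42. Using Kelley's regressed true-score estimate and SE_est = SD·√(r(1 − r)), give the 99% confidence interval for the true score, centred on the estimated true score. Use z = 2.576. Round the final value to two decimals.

SD = √81 ≈ 9.00000
Full-length reliability (Spearman-Brown) = 2(0.531)/(1+0.531) ≈ 0.69366
T̂ = 0.69366(42) + 0.30634(36) ≈ 40.16199
SE_est = 9.00000·√[r(1 − r)] ≈ 4.14874
99% CI: 40.16199 ± 10.68715 ≈ (29.47484, 50.84913)

[29.47, 50.85]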